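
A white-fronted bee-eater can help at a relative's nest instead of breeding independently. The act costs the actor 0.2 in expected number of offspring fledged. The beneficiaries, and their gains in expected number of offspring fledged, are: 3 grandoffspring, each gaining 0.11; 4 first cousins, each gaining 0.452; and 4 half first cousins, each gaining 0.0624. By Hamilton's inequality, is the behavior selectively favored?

Hamilton's rule: the trait is favored when the sum of r·B over every recipient exceeds the actor's cost C.
r to a grandoffspring = 1/4 (two parent–offspring links: r = (1/2)^2 = 1/4).
r to a first cousin = 0.125 (first cousins share one grandparent pair — two paths of length 4: r = 2·(1/2)^4 = 1/8).
r to a half first cousin = 1/16 (half first cousins share one grandparent — one path of length 4: r = (1/2)^4 = 1/16).
Summing one r·B term per recipient: 3·0.25·0.11 + 4·0.125·0.452 + 4·0.0625·0.0624 = 0.3241.
0.3241 > 0.2: the indirect benefit exceeds the cost.

Yes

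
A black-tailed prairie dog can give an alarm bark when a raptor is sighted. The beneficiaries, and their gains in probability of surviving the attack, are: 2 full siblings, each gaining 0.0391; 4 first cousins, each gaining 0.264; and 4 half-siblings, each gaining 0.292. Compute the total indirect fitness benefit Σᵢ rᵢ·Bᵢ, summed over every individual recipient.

0.4631

r to a full sibling = 1/2 (full sibs share both parents — two paths of length 2: r = 2·(1/2)^2 = 1/2).
r to a first cousin = 1/8 (first cousins share one grandparent pair — two paths of length 4: r = 2·(1/2)^4 = 1/8).
r to a half-sibling = 0.25 (half-sibs share one parent — one path of length 2: r = (1/2)^2 = 1/4).
Summing one r·B term per recipient: 2·0.5·0.0391 + 4·0.125·0.264 + 4·0.25·0.292 = 0.4631.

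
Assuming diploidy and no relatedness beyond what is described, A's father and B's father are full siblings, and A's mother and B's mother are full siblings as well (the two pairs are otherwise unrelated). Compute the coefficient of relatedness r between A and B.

With two independent routes of shared ancestry, r is the sum of the two contributions.
A and B are related in two ways: first cousins through their fathers (r = 1/8) and first cousins through their mothers (r = 1/8) — i.e. double first cousins.
r = 1/8 + 1/8 = 0.25.

0.25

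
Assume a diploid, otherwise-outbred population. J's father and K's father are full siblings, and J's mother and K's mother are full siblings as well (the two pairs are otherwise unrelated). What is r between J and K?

Wright's path rule: contributions from independent ancestry routes add.
J and K are related in two ways: first cousins through their fathers (r = 1/8) and first cousins through their mothers (r = 1/8) — i.e. double first cousins.
r = 1/8 + 1/8 = 0.25.

0.25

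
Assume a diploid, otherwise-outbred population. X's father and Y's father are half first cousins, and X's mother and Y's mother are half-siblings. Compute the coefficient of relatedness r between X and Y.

Independent pedigree routes through distinct common ancestors add.
X and Y are related in two ways: half second cousins through their fathers (r = 1/64) and half first cousins through their mothers (r = 1/16).
r = 1/64 + 1/16 = 0.078125.

0.078125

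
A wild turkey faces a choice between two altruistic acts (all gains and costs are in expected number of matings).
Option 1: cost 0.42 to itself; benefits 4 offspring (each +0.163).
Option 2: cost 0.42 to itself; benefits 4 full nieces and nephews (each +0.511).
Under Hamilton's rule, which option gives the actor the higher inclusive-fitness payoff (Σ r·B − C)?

Option 1: r to an offspring = 0.5.
Option 1: Σ r·B − C = (4·0.5·0.163) − 0.42 = -0.094.
Option 2: r to a full niece or nephew = 0.25.
Option 2: Σ r·B − C = (4·0.25·0.511) − 0.42 = 0.091.
Option 2 has the higher net inclusive-fitness payoff.

Option 2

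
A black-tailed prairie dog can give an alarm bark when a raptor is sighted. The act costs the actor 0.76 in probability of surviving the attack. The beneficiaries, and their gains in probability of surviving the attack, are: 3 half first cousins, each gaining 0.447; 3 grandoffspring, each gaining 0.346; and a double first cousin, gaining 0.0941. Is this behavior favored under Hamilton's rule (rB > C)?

No

Hamilton's rule: the trait is favored when the sum of r·B over every recipient exceeds the actor's cost C.
r to a half first cousin = 1/16 (half first cousins share one grandparent — one path of length 4: r = (1/2)^4 = 1/16).
r to a grandoffspring = 1/4 (two parent–offspring links: r = (1/2)^2 = 1/4).
r to a double first cousin = 1/4 (double first cousins share both grandparent pairs — four paths of length 4: r = 4·(1/2)^4 = 1/4).
Summing one r·B term per recipient: 3·0.0625·0.447 + 3·0.25·0.346 + 1·0.25·0.0941 = 0.3668375.
0.3668375 < 0.76: the indirect benefit is less than the cost.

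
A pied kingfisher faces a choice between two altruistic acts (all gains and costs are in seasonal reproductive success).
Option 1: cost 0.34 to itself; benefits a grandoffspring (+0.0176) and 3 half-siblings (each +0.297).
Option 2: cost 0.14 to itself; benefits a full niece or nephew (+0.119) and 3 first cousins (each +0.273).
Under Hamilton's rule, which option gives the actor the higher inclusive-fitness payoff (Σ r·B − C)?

Option 2

Option 1: r to a grandoffspring = 0.25.
Option 1: r to a half-sibling = 0.25.
Option 1: Σ r·B − C = (1·0.25·0.0176 + 3·0.25·0.297) − 0.34 = -0.11285.
Option 2: r to a full niece or nephew = 0.25.
Option 2: r to a first cousin = 0.125.
Option 2: Σ r·B − C = (1·0.25·0.119 + 3·0.125·0.273) − 0.14 = -0.007875.
Option 2 has the higher net inclusive-fitness payoff.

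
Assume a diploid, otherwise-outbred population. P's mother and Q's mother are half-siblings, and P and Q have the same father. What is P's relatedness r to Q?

With two independent routes of shared ancestry, r is the sum of the two contributions.
P and Q are related in two ways: half first cousins through their mothers (r = 1/16) and half-sibs through their shared father (r = 1/4).
r = 1/16 + 1/4 = 0.3125.

0.3125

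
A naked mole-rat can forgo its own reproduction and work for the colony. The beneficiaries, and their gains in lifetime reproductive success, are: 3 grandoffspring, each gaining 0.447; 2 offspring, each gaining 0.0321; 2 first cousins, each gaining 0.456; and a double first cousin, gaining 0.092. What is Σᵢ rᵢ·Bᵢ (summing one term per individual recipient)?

r to a grandoffspring = 0.25 (two parent–offspring links: r = (1/2)^2 = 1/4).
r to an offspring = 0.5 (one parent–offspring link: r = (1/2)^1 = 1/2).
r to a first cousin = 1/8 (first cousins share one grandparent pair — two paths of length 4: r = 2·(1/2)^4 = 1/8).
r to a double first cousin = 0.25 (double first cousins share both grandparent pairs — four paths of length 4: r = 4·(1/2)^4 = 1/4).
Summing one r·B term per recipient: 3·0.25·0.447 + 2·0.5·0.0321 + 2·0.125·0.456 + 1·0.25·0.092 = 0.50435.

0.50435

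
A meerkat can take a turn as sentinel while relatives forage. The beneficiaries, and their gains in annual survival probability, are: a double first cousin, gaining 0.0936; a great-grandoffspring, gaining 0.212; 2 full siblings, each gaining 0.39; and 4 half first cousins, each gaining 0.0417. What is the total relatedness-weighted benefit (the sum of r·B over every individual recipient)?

0.450325

r to a double first cousin = 0.25 (double first cousins share both grandparent pairs — four paths of length 4: r = 4·(1/2)^4 = 1/4).
r to a great-grandoffspring = 0.125 (three parent–offspring links: r = (1/2)^3 = 1/8).
r to a full sibling = 1/2 (full sibs share both parents — two paths of length 2: r = 2·(1/2)^2 = 1/2).
r to a half first cousin = 0.0625 (half first cousins share one grandparent — one path of length 4: r = (1/2)^4 = 1/16).
Summing one r·B term per recipient: 1·0.25·0.0936 + 1·0.125·0.212 + 2·0.5·0.39 + 4·0.0625·0.0417 = 0.450325.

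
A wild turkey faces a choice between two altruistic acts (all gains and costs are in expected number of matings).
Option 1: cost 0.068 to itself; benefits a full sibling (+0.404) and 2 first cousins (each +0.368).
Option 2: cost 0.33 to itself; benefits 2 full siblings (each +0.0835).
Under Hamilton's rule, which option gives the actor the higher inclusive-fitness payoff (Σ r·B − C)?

Option 1: r to a full sibling = 0.5.
Option 1: r to a first cousin = 0.125.
Option 1: Σ r·B − C = (1·0.5·0.404 + 2·0.125·0.368) − 0.068 = 0.226.
Option 2: r to a full sibling = 0.5.
Option 2: Σ r·B − C = (2·0.5·0.0835) − 0.33 = -0.2465.
Option 1 has the higher net inclusive-fitness payoff.

Option 1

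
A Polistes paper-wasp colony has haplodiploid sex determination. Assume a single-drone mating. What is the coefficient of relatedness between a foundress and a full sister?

Haplodiploid full sisters inherit their father's entire haploid genome identically (contributing 1/2) and on average half of their mother's contribution (1/2 · 1/2 = 1/4); r = 1/2 + 1/4 = 3/4.

0.75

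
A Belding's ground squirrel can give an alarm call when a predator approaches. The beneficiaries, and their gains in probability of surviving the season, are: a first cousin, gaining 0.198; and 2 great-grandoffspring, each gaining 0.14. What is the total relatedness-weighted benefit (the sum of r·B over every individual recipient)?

0.05975

r to a first cousin = 1/8 (first cousins share one grandparent pair — two paths of length 4: r = 2·(1/2)^4 = 1/8).
r to a great-grandoffspring = 0.125 (three parent–offspring links: r = (1/2)^3 = 1/8).
Summing one r·B term per recipient: 1·0.125·0.198 + 2·0.125·0.14 = 0.05975.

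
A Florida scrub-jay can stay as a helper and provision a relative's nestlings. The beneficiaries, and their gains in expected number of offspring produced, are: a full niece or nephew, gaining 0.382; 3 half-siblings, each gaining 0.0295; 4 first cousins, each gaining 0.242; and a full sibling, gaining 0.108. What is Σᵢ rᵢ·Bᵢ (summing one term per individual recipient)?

0.292625

r to a full niece or nephew = 1/4 (full aunt/uncle↔niece/nephew: two paths of length 3 through the shared grandparent pair: r = 2·(1/2)^3 = 1/4).
r to a half-sibling = 1/4 (half-sibs share one parent — one path of length 2: r = (1/2)^2 = 1/4).
r to a first cousin = 0.125 (first cousins share one grandparent pair — two paths of length 4: r = 2·(1/2)^4 = 1/8).
r to a full sibling = 0.5 (full sibs share both parents — two paths of length 2: r = 2·(1/2)^2 = 1/2).
Summing one r·B term per recipient: 1·0.25·0.382 + 3·0.25·0.0295 + 4·0.125·0.242 + 1·0.5·0.108 = 0.292625.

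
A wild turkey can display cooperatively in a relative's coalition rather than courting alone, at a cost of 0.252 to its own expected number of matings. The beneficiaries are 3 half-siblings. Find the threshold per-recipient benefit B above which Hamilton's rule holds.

0.336

r to a half-sibling = 1/4 (half-sibs share one parent — one path of length 2: r = (1/2)^2 = 1/4).
Hamilton's rule with n recipients of equal r: n·r·B > C, so B > C/(n·r) = 0.252/(3·0.25) = 0.336.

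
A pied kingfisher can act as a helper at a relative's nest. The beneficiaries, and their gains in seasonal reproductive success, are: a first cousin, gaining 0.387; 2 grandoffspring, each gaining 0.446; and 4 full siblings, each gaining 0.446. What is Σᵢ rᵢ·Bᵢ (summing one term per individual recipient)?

r to a first cousin = 1/8 (first cousins share one grandparent pair — two paths of length 4: r = 2·(1/2)^4 = 1/8).
r to a grandoffspring = 0.25 (two parent–offspring links: r = (1/2)^2 = 1/4).
r to a full sibling = 1/2 (full sibs share both parents — two paths of length 2: r = 2·(1/2)^2 = 1/2).
Summing one r·B term per recipient: 1·0.125·0.387 + 2·0.25·0.446 + 4·0.5·0.446 = 1.163375.

1.163375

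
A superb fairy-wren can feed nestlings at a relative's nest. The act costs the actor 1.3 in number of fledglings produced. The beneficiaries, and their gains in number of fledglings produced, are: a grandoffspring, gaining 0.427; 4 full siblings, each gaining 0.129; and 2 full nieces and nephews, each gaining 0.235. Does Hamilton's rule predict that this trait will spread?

No

Hamilton's rule: the trait is favored when the sum of r·B over every recipient exceeds the actor's cost C.
r to a grandoffspring = 1/4 (two parent–offspring links: r = (1/2)^2 = 1/4).
r to a full sibling = 0.5 (full sibs share both parents — two paths of length 2: r = 2·(1/2)^2 = 1/2).
r to a full niece or nephew = 1/4 (full aunt/uncle↔niece/nephew: two paths of length 3 through the shared grandparent pair: r = 2·(1/2)^3 = 1/4).
Summing one r·B term per recipient: 1·0.25·0.427 + 4·0.5·0.129 + 2·0.25·0.235 = 0.48225.
0.48225 < 1.3: the indirect benefit is less than the cost.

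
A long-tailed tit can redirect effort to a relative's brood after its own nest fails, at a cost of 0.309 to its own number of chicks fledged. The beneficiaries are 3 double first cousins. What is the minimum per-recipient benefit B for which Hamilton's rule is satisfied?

r to a double first cousin = 0.25 (double first cousins share both grandparent pairs — four paths of length 4: r = 4·(1/2)^4 = 1/4).
Hamilton's rule with n recipients of equal r: n·r·B > C, so B > C/(n·r) = 0.309/(3·0.25) = 0.412.

0.412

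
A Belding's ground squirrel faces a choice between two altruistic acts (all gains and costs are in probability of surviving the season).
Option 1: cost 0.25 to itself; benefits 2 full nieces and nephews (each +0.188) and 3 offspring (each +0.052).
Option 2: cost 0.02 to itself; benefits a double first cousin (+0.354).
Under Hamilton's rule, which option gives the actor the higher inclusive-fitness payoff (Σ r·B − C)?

Option 1: r to a full niece or nephew = 0.25.
Option 1: r to an offspring = 0.5.
Option 1: Σ r·B − C = (2·0.25·0.188 + 3·0.5·0.052) − 0.25 = -0.078.
Option 2: r to a double first cousin = 0.25.
Option 2: Σ r·B − C = (1·0.25·0.354) − 0.02 = 0.0685.
Option 2 has the higher net inclusive-fitness payoff.

Option 2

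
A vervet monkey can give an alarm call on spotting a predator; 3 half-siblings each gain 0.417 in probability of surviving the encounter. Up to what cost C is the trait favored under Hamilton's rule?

r to a half-sibling = 1/4 (half-sibs share one parent — one path of length 2: r = (1/2)^2 = 1/4).
Hamilton's rule: n·r·B > C, so the trait is favored while C < n·r·B = 3·0.25·0.417 = 0.31275.

0.31275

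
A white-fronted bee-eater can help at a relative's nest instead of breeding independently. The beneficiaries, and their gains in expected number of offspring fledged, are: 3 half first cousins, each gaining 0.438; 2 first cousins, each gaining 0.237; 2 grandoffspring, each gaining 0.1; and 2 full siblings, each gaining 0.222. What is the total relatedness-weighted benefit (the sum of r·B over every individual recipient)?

r to a half first cousin = 1/16 (half first cousins share one grandparent — one path of length 4: r = (1/2)^4 = 1/16).
r to a first cousin = 1/8 (first cousins share one grandparent pair — two paths of length 4: r = 2·(1/2)^4 = 1/8).
r to a grandoffspring = 0.25 (two parent–offspring links: r = (1/2)^2 = 1/4).
r to a full sibling = 0.5 (full sibs share both parents — two paths of length 2: r = 2·(1/2)^2 = 1/2).
Summing one r·B term per recipient: 3·0.0625·0.438 + 2·0.125·0.237 + 2·0.25·0.1 + 2·0.5·0.222 = 0.413375.

0.413375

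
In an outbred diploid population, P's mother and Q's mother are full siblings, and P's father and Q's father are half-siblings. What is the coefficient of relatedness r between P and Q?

0.1875

Wright's path rule: contributions from independent ancestry routes add.
P and Q are related in two ways: first cousins through their mothers (r = 1/8) and half first cousins through their fathers (r = 1/16).
r = 1/8 + 1/16 = 0.1875.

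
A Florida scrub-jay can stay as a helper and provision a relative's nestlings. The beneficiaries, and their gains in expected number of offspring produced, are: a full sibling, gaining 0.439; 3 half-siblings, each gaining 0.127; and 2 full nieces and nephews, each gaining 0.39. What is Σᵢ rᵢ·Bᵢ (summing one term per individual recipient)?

0.50975

r to a full sibling = 1/2 (full sibs share both parents — two paths of length 2: r = 2·(1/2)^2 = 1/2).
r to a half-sibling = 1/4 (half-sibs share one parent — one path of length 2: r = (1/2)^2 = 1/4).
r to a full niece or nephew = 1/4 (full aunt/uncle↔niece/nephew: two paths of length 3 through the shared grandparent pair: r = 2·(1/2)^3 = 1/4).
Summing one r·B term per recipient: 1·0.5·0.439 + 3·0.25·0.127 + 2·0.25·0.39 = 0.50975.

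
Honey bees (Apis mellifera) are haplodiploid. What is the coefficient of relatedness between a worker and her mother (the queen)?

One meiotic link between diploid queen and diploid daughter: r = 1/2.

0.5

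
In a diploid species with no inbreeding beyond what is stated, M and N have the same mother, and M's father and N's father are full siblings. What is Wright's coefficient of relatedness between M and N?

Wright's path rule: contributions from independent ancestry routes add.
M and N are related in two ways: half-sibs through their shared mother (r = 1/4) and first cousins through their fathers (r = 1/8).
r = 1/4 + 1/8 = 3/8 = 0.375.

0.375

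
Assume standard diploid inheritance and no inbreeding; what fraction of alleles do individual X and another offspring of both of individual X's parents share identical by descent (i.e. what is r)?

Each parent–offspring link contributes a factor of 1/2, and independent paths through distinct common ancestors add.
Full sibs share both parents — two paths of length 2: r = 2·(1/2)^2 = 1/2.

0.5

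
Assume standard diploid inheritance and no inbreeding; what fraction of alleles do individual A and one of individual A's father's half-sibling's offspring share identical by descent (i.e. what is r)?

Each parent–offspring link contributes a factor of 1/2, and independent paths through distinct common ancestors add.
Half first cousins share one grandparent — one path of length 4: r = (1/2)^4 = 1/16.

0.0625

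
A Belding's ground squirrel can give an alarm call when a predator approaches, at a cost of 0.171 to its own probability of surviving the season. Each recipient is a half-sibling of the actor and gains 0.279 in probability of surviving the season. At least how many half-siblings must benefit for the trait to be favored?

3

r to a half-sibling = 0.25 (half-sibs share one parent — one path of length 2: r = (1/2)^2 = 1/4).
Hamilton's rule: n·r·B > C  ⇒  n > C/(r·B) = 0.171/(0.25·0.279) = 2.452.
The smallest integer exceeding 2.452 is 3.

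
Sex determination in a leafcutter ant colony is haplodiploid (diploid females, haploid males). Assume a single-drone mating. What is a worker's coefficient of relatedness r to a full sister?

Haplodiploid full sisters inherit their father's entire haploid genome identically (contributing 1/2) and on average half of their mother's contribution (1/2 · 1/2 = 1/4); r = 1/2 + 1/4 = 3/4.

0.75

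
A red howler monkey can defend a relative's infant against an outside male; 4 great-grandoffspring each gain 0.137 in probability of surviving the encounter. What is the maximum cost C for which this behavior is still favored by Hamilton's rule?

0.0685

r to a great-grandoffspring = 0.125 (three parent–offspring links: r = (1/2)^3 = 1/8).
Hamilton's rule: n·r·B > C, so the trait is favored while C < n·r·B = 4·0.125·0.137 = 0.0685.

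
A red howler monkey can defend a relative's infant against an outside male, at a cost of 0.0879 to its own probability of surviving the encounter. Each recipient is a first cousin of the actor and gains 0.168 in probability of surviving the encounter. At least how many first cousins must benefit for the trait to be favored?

r to a first cousin = 1/8 (first cousins share one grandparent pair — two paths of length 4: r = 2·(1/2)^4 = 1/8).
Hamilton's rule: n·r·B > C  ⇒  n > C/(r·B) = 0.0879/(0.125·0.168) = 4.186.
The smallest integer exceeding 4.186 is 5.

5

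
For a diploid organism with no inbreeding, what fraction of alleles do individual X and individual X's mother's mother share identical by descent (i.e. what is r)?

0.25

Each parent–offspring link contributes a factor of 1/2, and independent paths through distinct common ancestors add.
Two parent–offspring links: r = (1/2)^2 = 1/4.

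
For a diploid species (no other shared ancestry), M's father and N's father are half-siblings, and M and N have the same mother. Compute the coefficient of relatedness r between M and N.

0.3125

Wright's path rule: contributions from independent ancestry routes add.
M and N are related in two ways: half first cousins through their fathers (r = 1/16) and half-sibs through their shared mother (r = 1/4).
r = 1/16 + 1/4 = 0.3125.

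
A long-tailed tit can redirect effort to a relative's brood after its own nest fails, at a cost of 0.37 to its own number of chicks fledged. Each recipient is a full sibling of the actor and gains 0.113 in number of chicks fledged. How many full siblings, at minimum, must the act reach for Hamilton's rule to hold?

7

r to a full sibling = 1/2 (full sibs share both parents — two paths of length 2: r = 2·(1/2)^2 = 1/2).
Hamilton's rule: n·r·B > C  ⇒  n > C/(r·B) = 0.37/(0.5·0.113) = 6.549.
The smallest integer exceeding 6.549 is 7.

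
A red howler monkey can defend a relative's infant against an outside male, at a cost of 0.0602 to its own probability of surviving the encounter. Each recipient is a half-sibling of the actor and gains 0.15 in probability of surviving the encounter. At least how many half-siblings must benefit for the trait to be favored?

2

r to a half-sibling = 1/4 (half-sibs share one parent — one path of length 2: r = (1/2)^2 = 1/4).
Hamilton's rule: n·r·B > C  ⇒  n > C/(r·B) = 0.0602/(0.25·0.15) = 1.605.
The smallest integer exceeding 1.605 is 2.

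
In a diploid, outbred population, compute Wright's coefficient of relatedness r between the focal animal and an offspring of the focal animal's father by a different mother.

Each parent–offspring link contributes a factor of 1/2, and independent paths through distinct common ancestors add.
Half-sibs share one parent — one path of length 2: r = (1/2)^2 = 1/4.

0.25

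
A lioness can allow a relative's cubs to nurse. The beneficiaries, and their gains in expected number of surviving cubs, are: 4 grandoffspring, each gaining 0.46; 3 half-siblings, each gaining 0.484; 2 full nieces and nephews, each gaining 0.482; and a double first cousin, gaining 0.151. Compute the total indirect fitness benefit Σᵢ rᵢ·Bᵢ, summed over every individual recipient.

1.10175

r to a grandoffspring = 0.25 (two parent–offspring links: r = (1/2)^2 = 1/4).
r to a half-sibling = 1/4 (half-sibs share one parent — one path of length 2: r = (1/2)^2 = 1/4).
r to a full niece or nephew = 1/4 (full aunt/uncle↔niece/nephew: two paths of length 3 through the shared grandparent pair: r = 2·(1/2)^3 = 1/4).
r to a double first cousin = 0.25 (double first cousins share both grandparent pairs — four paths of length 4: r = 4·(1/2)^4 = 1/4).
Summing one r·B term per recipient: 4·0.25·0.46 + 3·0.25·0.484 + 2·0.25·0.482 + 1·0.25·0.151 = 1.10175.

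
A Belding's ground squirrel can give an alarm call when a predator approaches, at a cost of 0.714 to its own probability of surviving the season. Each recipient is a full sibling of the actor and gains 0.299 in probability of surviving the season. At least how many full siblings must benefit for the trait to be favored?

r to a full sibling = 1/2 (full sibs share both parents — two paths of length 2: r = 2·(1/2)^2 = 1/2).
Hamilton's rule: n·r·B > C  ⇒  n > C/(r·B) = 0.714/(0.5·0.299) = 4.776.
The smallest integer exceeding 4.776 is 5.

5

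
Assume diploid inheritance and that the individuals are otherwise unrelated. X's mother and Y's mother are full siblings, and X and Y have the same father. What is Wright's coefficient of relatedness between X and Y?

0.375

Independent pedigree routes through distinct common ancestors add.
X and Y are related in two ways: first cousins through their mothers (r = 1/8) and half-sibs through their shared father (r = 1/4).
r = 1/8 + 1/4 = 0.375.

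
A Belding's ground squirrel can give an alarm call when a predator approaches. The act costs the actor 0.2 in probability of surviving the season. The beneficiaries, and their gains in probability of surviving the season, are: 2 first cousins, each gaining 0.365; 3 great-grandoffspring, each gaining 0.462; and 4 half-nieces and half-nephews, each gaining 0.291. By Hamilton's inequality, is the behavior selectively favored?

Yes

Hamilton's rule: the trait is favored when the sum of r·B over every recipient exceeds the actor's cost C.
r to a first cousin = 0.125 (first cousins share one grandparent pair — two paths of length 4: r = 2·(1/2)^4 = 1/8).
r to a great-grandoffspring = 1/8 (three parent–offspring links: r = (1/2)^3 = 1/8).
r to a half-niece or half-nephew = 1/8 (half-aunt/uncle↔niece/nephew: one path of length 3: r = (1/2)^3 = 1/8).
Summing one r·B term per recipient: 2·0.125·0.365 + 3·0.125·0.462 + 4·0.125·0.291 = 0.41.
0.41 > 0.2: the indirect benefit exceeds the cost.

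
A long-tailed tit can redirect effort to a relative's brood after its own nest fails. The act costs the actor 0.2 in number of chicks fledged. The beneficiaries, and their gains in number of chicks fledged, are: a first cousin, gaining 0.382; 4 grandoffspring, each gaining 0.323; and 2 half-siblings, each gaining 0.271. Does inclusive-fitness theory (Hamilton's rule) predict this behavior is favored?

Yes

Hamilton's rule: the trait is favored when the sum of r·B over every recipient exceeds the actor's cost C.
r to a first cousin = 0.125 (first cousins share one grandparent pair — two paths of length 4: r = 2·(1/2)^4 = 1/8).
r to a grandoffspring = 1/4 (two parent–offspring links: r = (1/2)^2 = 1/4).
r to a half-sibling = 0.25 (half-sibs share one parent — one path of length 2: r = (1/2)^2 = 1/4).
Summing one r·B term per recipient: 1·0.125·0.382 + 4·0.25·0.323 + 2·0.25·0.271 = 0.50625.
0.50625 > 0.2: the indirect benefit exceeds the cost.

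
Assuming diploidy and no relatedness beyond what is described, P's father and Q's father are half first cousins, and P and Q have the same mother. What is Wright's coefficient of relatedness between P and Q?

0.265625

Wright's path rule: contributions from independent ancestry routes add.
P and Q are related in two ways: half second cousins through their fathers (r = 1/64) and half-sibs through their shared mother (r = 1/4).
r = 1/64 + 1/4 = 17/64 = 0.265625.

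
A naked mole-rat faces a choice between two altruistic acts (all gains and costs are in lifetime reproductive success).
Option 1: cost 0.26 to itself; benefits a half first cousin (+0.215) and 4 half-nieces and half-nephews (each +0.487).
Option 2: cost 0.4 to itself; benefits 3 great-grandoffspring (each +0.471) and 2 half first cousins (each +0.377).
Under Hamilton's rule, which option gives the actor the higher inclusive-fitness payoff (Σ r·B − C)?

Option 1

Option 1: r to a half first cousin = 0.0625.
Option 1: r to a half-niece or half-nephew = 0.125.
Option 1: Σ r·B − C = (1·0.0625·0.215 + 4·0.125·0.487) − 0.26 = -0.0030625.
Option 2: r to a great-grandoffspring = 0.125.
Option 2: r to a half first cousin = 0.0625.
Option 2: Σ r·B − C = (3·0.125·0.471 + 2·0.0625·0.377) − 0.4 = -0.17625.
Option 1 has the higher net inclusive-fitness payoff.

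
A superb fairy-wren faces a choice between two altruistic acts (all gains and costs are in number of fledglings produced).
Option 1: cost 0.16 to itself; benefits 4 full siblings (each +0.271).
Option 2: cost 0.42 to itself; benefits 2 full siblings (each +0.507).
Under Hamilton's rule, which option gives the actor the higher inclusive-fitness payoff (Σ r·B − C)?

Option 1: r to a full sibling = 0.5.
Option 1: Σ r·B − C = (4·0.5·0.271) − 0.16 = 0.382.
Option 2: r to a full sibling = 0.5.
Option 2: Σ r·B − C = (2·0.5·0.507) − 0.42 = 0.087.
Option 1 has the higher net inclusive-fitness payoff.

Option 1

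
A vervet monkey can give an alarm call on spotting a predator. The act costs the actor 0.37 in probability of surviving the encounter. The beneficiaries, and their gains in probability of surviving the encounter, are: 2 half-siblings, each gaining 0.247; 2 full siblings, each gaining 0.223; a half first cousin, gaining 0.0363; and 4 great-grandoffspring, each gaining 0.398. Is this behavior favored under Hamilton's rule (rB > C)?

Yes

Hamilton's rule: the trait is favored when the sum of r·B over every recipient exceeds the actor's cost C.
r to a half-sibling = 1/4 (half-sibs share one parent — one path of length 2: r = (1/2)^2 = 1/4).
r to a full sibling = 0.5 (full sibs share both parents — two paths of length 2: r = 2·(1/2)^2 = 1/2).
r to a half first cousin = 1/16 (half first cousins share one grandparent — one path of length 4: r = (1/2)^4 = 1/16).
r to a great-grandoffspring = 1/8 (three parent–offspring links: r = (1/2)^3 = 1/8).
Summing one r·B term per recipient: 2·0.25·0.247 + 2·0.5·0.223 + 1·0.0625·0.0363 + 4·0.125·0.398 = 0.54776875.
0.54776875 > 0.37: the indirect benefit exceeds the cost.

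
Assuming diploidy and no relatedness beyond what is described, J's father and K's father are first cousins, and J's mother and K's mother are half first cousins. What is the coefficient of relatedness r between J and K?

Wright's path rule: contributions from independent ancestry routes add.
J and K are related in two ways: second cousins through their fathers (r = 1/32) and half second cousins through their mothers (r = 1/64).
r = 1/32 + 1/64 = 3/64 = 0.046875.

0.046875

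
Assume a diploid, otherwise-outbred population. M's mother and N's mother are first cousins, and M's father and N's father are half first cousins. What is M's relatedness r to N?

0.046875

Wright's path rule: contributions from independent ancestry routes add.
M and N are related in two ways: second cousins through their mothers (r = 1/32) and half second cousins through their fathers (r = 1/64).
r = 1/32 + 1/64 = 0.046875.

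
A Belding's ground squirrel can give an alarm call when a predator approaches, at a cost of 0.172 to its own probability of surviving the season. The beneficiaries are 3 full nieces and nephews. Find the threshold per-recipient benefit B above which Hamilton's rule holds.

0.2293

r to a full niece or nephew = 1/4 (full aunt/uncle↔niece/nephew: two paths of length 3 through the shared grandparent pair: r = 2·(1/2)^3 = 1/4).
Hamilton's rule with n recipients of equal r: n·r·B > C, so B > C/(n·r) = 0.172/(3·0.25) = 0.2293.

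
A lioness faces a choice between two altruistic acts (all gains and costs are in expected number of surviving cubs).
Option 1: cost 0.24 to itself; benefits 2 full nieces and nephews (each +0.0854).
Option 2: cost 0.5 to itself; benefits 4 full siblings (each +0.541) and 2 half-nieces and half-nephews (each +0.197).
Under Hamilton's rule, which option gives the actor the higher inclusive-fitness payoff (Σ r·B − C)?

Option 2

Option 1: r to a full niece or nephew = 0.25.
Option 1: Σ r·B − C = (2·0.25·0.0854) − 0.24 = -0.1973.
Option 2: r to a full sibling = 0.5.
Option 2: r to a half-niece or half-nephew = 0.125.
Option 2: Σ r·B − C = (4·0.5·0.541 + 2·0.125·0.197) − 0.5 = 0.63125.
Option 2 has the higher net inclusive-fitness payoff.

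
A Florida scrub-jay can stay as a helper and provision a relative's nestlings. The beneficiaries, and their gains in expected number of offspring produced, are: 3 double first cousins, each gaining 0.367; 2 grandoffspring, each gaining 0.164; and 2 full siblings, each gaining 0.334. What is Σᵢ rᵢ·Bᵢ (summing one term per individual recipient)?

r to a double first cousin = 0.25 (double first cousins share both grandparent pairs — four paths of length 4: r = 4·(1/2)^4 = 1/4).
r to a grandoffspring = 1/4 (two parent–offspring links: r = (1/2)^2 = 1/4).
r to a full sibling = 0.5 (full sibs share both parents — two paths of length 2: r = 2·(1/2)^2 = 1/2).
Summing one r·B term per recipient: 3·0.25·0.367 + 2·0.25·0.164 + 2·0.5·0.334 = 0.69125.

0.69125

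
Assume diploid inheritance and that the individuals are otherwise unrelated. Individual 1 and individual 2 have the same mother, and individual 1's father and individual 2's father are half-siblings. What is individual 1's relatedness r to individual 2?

With two independent routes of shared ancestry, r is the sum of the two contributions.
Individual 1 and individual 2 are related in two ways: half-sibs through their shared mother (r = 1/4) and half first cousins through their fathers (r = 1/16).
r = 1/4 + 1/16 = 5/16 = 0.3125.

0.3125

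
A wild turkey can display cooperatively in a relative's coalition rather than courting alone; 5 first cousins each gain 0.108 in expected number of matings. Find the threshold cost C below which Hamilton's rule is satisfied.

r to a first cousin = 0.125 (first cousins share one grandparent pair — two paths of length 4: r = 2·(1/2)^4 = 1/8).
Hamilton's rule: n·r·B > C, so the trait is favored while C < n·r·B = 5·0.125·0.108 = 0.0675.

0.0675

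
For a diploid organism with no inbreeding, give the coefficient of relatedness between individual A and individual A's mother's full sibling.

Each parent–offspring link contributes a factor of 1/2, and independent paths through distinct common ancestors add.
Full aunt/uncle↔niece/nephew: two paths of length 3 through the shared grandparent pair: r = 2·(1/2)^3 = 1/4.

0.25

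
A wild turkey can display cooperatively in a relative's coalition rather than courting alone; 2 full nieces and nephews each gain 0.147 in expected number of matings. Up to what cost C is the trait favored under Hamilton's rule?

r to a full niece or nephew = 1/4 (full aunt/uncle↔niece/nephew: two paths of length 3 through the shared grandparent pair: r = 2·(1/2)^3 = 1/4).
Hamilton's rule: n·r·B > C, so the trait is favored while C < n·r·B = 2·0.25·0.147 = 0.0735.

0.0735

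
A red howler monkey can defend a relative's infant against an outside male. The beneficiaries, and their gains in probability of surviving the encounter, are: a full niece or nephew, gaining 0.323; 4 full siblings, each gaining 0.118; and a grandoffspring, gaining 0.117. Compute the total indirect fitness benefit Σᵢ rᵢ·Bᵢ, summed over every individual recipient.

r to a full niece or nephew = 1/4 (full aunt/uncle↔niece/nephew: two paths of length 3 through the shared grandparent pair: r = 2·(1/2)^3 = 1/4).
r to a full sibling = 0.5 (full sibs share both parents — two paths of length 2: r = 2·(1/2)^2 = 1/2).
r to a grandoffspring = 1/4 (two parent–offspring links: r = (1/2)^2 = 1/4).
Summing one r·B term per recipient: 1·0.25·0.323 + 4·0.5·0.118 + 1·0.25·0.117 = 0.346.

0.346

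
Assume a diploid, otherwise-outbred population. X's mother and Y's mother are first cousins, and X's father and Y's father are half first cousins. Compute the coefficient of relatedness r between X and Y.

Relatedness sums over independent paths through distinct common ancestors.
X and Y are related in two ways: second cousins through their mothers (r = 1/32) and half second cousins through their fathers (r = 1/64).
r = 1/32 + 1/64 = 0.046875.

0.046875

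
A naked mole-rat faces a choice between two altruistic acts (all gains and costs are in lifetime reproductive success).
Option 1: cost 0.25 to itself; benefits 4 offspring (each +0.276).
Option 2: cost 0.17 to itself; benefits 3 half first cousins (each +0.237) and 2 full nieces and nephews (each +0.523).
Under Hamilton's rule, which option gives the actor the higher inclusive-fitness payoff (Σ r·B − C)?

Option 1

Option 1: r to an offspring = 0.5.
Option 1: Σ r·B − C = (4·0.5·0.276) − 0.25 = 0.302.
Option 2: r to a half first cousin = 0.0625.
Option 2: r to a full niece or nephew = 0.25.
Option 2: Σ r·B − C = (3·0.0625·0.237 + 2·0.25·0.523) − 0.17 = 0.1359375.
Option 1 has the higher net inclusive-fitness payoff.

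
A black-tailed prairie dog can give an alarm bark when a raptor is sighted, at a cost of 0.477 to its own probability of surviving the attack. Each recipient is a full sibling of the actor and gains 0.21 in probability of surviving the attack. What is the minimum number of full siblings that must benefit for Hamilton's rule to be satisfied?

5

r to a full sibling = 0.5 (full sibs share both parents — two paths of length 2: r = 2·(1/2)^2 = 1/2).
Hamilton's rule: n·r·B > C  ⇒  n > C/(r·B) = 0.477/(0.5·0.21) = 4.543.
The smallest integer exceeding 4.543 is 5.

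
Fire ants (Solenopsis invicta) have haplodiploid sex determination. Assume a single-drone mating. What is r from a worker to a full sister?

0.75

Haplodiploid full sisters inherit their father's entire haploid genome identically (contributing 1/2) and on average half of their mother's contribution (1/2 · 1/2 = 1/4); r = 1/2 + 1/4 = 3/4.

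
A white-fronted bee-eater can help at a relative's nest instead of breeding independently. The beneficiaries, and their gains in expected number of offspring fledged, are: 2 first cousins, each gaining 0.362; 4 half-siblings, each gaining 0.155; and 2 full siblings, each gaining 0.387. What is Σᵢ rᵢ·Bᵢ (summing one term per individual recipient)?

r to a first cousin = 0.125 (first cousins share one grandparent pair — two paths of length 4: r = 2·(1/2)^4 = 1/8).
r to a half-sibling = 0.25 (half-sibs share one parent — one path of length 2: r = (1/2)^2 = 1/4).
r to a full sibling = 0.5 (full sibs share both parents — two paths of length 2: r = 2·(1/2)^2 = 1/2).
Summing one r·B term per recipient: 2·0.125·0.362 + 4·0.25·0.155 + 2·0.5·0.387 = 0.6325.

0.6325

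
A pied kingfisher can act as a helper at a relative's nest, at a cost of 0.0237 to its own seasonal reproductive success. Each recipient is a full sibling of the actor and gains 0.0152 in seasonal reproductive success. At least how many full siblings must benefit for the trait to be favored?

r to a full sibling = 1/2 (full sibs share both parents — two paths of length 2: r = 2·(1/2)^2 = 1/2).
Hamilton's rule: n·r·B > C  ⇒  n > C/(r·B) = 0.0237/(0.5·0.0152) = 3.118.
The smallest integer exceeding 3.118 is 4.

4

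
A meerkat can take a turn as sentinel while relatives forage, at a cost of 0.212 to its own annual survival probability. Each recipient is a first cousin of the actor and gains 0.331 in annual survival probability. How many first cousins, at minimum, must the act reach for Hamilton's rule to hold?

6

r to a first cousin = 1/8 (first cousins share one grandparent pair — two paths of length 4: r = 2·(1/2)^4 = 1/8).
Hamilton's rule: n·r·B > C  ⇒  n > C/(r·B) = 0.212/(0.125·0.331) = 5.124.
The smallest integer exceeding 5.124 is 6.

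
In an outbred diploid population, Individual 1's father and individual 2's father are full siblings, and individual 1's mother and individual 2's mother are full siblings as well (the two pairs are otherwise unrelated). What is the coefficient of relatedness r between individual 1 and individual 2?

0.25

Wright's path rule: contributions from independent ancestry routes add.
Individual 1 and individual 2 are related in two ways: first cousins through their fathers (r = 1/8) and first cousins through their mothers (r = 1/8) — i.e. double first cousins.
r = 1/8 + 1/8 = 1/4 = 0.25.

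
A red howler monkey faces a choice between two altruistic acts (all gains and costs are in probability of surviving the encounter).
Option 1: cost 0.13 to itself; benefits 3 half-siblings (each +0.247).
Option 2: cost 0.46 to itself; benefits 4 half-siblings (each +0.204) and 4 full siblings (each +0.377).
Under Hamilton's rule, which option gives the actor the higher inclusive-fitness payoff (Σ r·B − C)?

Option 1: r to a half-sibling = 0.25.
Option 1: Σ r·B − C = (3·0.25·0.247) − 0.13 = 0.05525.
Option 2: r to a half-sibling = 0.25.
Option 2: r to a full sibling = 0.5.
Option 2: Σ r·B − C = (4·0.25·0.204 + 4·0.5·0.377) − 0.46 = 0.498.
Option 2 has the higher net inclusive-fitness payoff.

Option 2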